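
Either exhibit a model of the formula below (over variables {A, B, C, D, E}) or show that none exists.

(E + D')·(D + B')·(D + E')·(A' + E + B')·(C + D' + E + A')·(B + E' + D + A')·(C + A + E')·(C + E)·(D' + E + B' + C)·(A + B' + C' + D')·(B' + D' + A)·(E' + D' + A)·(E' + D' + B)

A ↦ 1,  B ↦ 0,  C ↦ 1,  D ↦ 0,  E ↦ 0

Branch on E: set E = 0.
The clause (D') is unit, so D = 0.
The clause (B') is unit, so B = 0.
The clause (C) is unit, so C = 1.
All clauses hold; A can take either value.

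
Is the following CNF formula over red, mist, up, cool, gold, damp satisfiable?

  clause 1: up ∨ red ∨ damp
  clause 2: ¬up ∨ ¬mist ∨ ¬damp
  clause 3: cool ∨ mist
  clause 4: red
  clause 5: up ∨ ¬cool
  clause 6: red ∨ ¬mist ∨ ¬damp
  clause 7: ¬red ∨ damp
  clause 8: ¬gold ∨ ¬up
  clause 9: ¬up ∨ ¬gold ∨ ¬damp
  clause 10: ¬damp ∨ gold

Unit clause (red) forces red = True.
Unit clause (damp) forces damp = True.
Unit clause (gold) forces gold = True.
Unit clause (¬up) forces up = False.
Unit clause (¬cool) forces cool = False.
Unit clause (mist) forces mist = True.
Every clause now holds.
A satisfying assignment: red ↦ True,  mist ↦ True,  up ↦ False,  cool ↦ False,  gold ↦ True,  damp ↦ True.

Satisfiable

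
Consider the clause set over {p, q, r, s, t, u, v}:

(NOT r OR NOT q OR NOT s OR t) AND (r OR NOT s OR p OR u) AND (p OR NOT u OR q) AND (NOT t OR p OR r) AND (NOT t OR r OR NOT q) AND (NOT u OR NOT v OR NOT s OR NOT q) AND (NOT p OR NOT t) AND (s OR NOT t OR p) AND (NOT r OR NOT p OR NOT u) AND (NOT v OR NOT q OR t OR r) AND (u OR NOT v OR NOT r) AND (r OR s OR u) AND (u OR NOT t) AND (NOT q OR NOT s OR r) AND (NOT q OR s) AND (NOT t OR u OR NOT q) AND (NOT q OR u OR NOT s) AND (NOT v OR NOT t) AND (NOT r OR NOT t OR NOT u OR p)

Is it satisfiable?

Try p = true.
The clause (NOT t) is unit, so t = false.
Try r = false.
Try v = false.
Try s = false.
The clause (u) is unit, so u = true.
The clause (NOT q) is unit, so q = false.
All clauses are satisfied.
A satisfying assignment: p ↦ true; q ↦ false; r ↦ false; s ↦ false; t ↦ false; u ↦ true; v ↦ false.

Yes, satisfiable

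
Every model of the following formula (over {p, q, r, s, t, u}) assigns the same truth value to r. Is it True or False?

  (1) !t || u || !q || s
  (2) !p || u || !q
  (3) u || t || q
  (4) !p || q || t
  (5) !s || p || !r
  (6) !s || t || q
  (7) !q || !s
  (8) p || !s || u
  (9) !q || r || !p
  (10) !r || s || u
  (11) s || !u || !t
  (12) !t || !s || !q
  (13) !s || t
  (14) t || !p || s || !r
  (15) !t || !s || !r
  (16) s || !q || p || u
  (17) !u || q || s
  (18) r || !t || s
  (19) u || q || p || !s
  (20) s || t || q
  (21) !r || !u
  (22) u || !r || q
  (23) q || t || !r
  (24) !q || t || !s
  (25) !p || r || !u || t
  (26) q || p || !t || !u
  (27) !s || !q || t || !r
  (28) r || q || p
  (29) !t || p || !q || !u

Suppose r = true.
From the singleton clause (!u), u = false.
From the singleton clause (s), s = true.
From the singleton clause (p), p = true.
From the singleton clause (!q), q = false.
But (q) is also a unit clause — contradiction.
So every satisfying assignment has r = False.

False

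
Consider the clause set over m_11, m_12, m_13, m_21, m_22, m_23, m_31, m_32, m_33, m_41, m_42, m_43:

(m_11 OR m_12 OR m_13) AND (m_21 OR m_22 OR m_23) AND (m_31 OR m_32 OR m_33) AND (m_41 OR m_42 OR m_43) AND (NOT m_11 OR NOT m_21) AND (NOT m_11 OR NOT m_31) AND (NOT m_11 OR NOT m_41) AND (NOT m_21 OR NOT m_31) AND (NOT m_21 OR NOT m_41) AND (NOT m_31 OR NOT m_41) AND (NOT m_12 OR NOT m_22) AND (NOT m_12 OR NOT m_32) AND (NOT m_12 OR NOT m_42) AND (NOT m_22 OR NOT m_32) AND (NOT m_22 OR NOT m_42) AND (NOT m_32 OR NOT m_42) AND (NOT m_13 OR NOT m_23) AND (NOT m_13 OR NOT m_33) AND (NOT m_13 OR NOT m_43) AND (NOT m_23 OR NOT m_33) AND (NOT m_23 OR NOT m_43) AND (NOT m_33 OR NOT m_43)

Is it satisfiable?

Try m_11 = false.
Try m_12 = true.
Unit clause (NOT m_22) forces m_22 = false.
Unit clause (NOT m_32) forces m_32 = false.
Unit clause (NOT m_42) forces m_42 = false.
Try m_21 = true.
Unit clause (NOT m_31) forces m_31 = false.
Unit clause (m_33) forces m_33 = true.
Unit clause (NOT m_41) forces m_41 = false.
Unit clause (m_43) forces m_43 = true.
Now (NOT m_43) is unsatisfied and unit — conflict.
Backtrack on m_21: now try m_21 = false.
Unit clause (m_23) forces m_23 = true.
Unit clause (NOT m_13) forces m_13 = false.
Unit clause (NOT m_33) forces m_33 = false.
Unit clause (m_31) forces m_31 = true.
Unit clause (NOT m_41) forces m_41 = false.
Unit clause (m_43) forces m_43 = true.
Now (NOT m_43) is unsatisfied and unit — conflict.
Either choice for m_21 ends in contradiction.
Backtrack on m_12: now try m_12 = false.
Unit clause (m_13) forces m_13 = true.
Unit clause (NOT m_23) forces m_23 = false.
Unit clause (NOT m_33) forces m_33 = false.
Unit clause (NOT m_43) forces m_43 = false.
Try m_21 = true.
Unit clause (NOT m_31) forces m_31 = false.
Unit clause (m_32) forces m_32 = true.
Unit clause (NOT m_41) forces m_41 = false.
Unit clause (m_42) forces m_42 = true.
Now (NOT m_42) is unsatisfied and unit — conflict.
Backtrack on m_21: now try m_21 = false.
Unit clause (m_22) forces m_22 = true.
Unit clause (NOT m_32) forces m_32 = false.
Unit clause (m_31) forces m_31 = true.
Unit clause (NOT m_41) forces m_41 = false.
Unit clause (m_42) forces m_42 = true.
Now (NOT m_42) is unsatisfied and unit — conflict.
Either choice for m_21 ends in contradiction.
Either choice for m_12 ends in contradiction.
Backtrack on m_11: now try m_11 = true.
Unit clause (NOT m_21) forces m_21 = false.
Unit clause (NOT m_31) forces m_31 = false.
Unit clause (NOT m_41) forces m_41 = false.
Try m_22 = true.
Unit clause (NOT m_12) forces m_12 = false.
Unit clause (NOT m_32) forces m_32 = false.
Unit clause (m_33) forces m_33 = true.
Unit clause (NOT m_42) forces m_42 = false.
Unit clause (m_43) forces m_43 = true.
Now (NOT m_43) is unsatisfied and unit — conflict.
Backtrack on m_22: now try m_22 = false.
Unit clause (m_23) forces m_23 = true.
Unit clause (NOT m_13) forces m_13 = false.
Unit clause (NOT m_33) forces m_33 = false.
Unit clause (m_32) forces m_32 = true.
Unit clause (NOT m_12) forces m_12 = false.
Unit clause (NOT m_42) forces m_42 = false.
Unit clause (m_43) forces m_43 = true.
Now (NOT m_43) is unsatisfied and unit — conflict.
Either choice for m_22 ends in contradiction.
Either choice for m_11 ends in contradiction.
No assignment satisfies every clause.

No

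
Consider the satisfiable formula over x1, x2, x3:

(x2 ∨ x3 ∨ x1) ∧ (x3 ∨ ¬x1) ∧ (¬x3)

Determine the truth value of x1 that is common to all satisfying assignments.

False

Suppose x1 = True.
From the singleton clause (x3), x3 = True.
But (¬x3) is also a unit clause — contradiction.
So every satisfying assignment has x1 = False.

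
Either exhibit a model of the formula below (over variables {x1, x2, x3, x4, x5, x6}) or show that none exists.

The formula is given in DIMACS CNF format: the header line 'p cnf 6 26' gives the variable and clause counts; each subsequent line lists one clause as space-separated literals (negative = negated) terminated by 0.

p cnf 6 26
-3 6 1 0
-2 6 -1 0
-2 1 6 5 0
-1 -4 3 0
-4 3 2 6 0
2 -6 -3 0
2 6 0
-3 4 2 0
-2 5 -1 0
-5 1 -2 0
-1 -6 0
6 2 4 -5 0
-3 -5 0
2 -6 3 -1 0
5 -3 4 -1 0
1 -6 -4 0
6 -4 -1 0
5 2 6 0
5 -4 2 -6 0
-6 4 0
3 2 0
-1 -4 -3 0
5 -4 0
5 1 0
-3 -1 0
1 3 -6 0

UNSATISFIABLE

Try x2 = True.
Try x6 = True.
The clause (¬x1) is unit, so x1 = False.
The clause (¬x5) is unit, so x5 = False.
Now (x5) is unsatisfied and unit — conflict.
That branch fails; take x6 = False instead.
The clause (¬x1) is unit, so x1 = False.
The clause (¬x3) is unit, so x3 = False.
The clause (x5) is unit, so x5 = True.
Now (¬x5) is unsatisfied and unit — conflict.
Either choice for x6 ends in contradiction.
That branch fails; take x2 = False instead.
The clause (x6) is unit, so x6 = True.
The clause (¬x3) is unit, so x3 = False.
Now (x3) is unsatisfied and unit — conflict.
Either choice for x2 ends in contradiction.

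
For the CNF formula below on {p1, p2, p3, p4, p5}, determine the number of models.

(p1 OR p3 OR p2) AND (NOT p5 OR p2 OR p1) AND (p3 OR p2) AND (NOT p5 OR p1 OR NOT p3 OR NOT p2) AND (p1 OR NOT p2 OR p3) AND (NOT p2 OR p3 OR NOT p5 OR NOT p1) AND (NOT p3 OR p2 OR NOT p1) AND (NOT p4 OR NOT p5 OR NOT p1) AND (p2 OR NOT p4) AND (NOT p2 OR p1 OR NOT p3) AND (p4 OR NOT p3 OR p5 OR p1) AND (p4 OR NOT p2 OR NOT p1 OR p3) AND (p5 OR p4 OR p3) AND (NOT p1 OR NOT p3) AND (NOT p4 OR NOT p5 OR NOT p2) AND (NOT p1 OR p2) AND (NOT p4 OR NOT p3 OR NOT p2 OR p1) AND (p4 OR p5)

There are 2^5 = 32 truth assignments over (p1, p2, p3, p4, p5).
Split on p4. With p4 = true, the clauses containing p4 are satisfied and NOT p4 drops from the rest; 1 of the 2^4 = 16 assignments to the other variables satisfy what remains.
With p4 = false, by the same count on the reduced clause set, 0 assignments work.
(One model: p1=T, p2=T, p3=F, p4=T, p5=F.)
Total: 1 + 0 = 1.

1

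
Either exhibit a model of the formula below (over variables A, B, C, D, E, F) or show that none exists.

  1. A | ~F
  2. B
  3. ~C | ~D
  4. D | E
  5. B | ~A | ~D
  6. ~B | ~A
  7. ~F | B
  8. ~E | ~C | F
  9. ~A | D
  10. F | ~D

A: 0; B: 1; C: 0; D: 0; E: 1; F: 0

The clause (B) is unit, so B = 1.
The clause (~A) is unit, so A = 0.
The clause (~F) is unit, so F = 0.
The clause (~D) is unit, so D = 0.
The clause (E) is unit, so E = 1.
The clause (~C) is unit, so C = 0.
Every clause now holds.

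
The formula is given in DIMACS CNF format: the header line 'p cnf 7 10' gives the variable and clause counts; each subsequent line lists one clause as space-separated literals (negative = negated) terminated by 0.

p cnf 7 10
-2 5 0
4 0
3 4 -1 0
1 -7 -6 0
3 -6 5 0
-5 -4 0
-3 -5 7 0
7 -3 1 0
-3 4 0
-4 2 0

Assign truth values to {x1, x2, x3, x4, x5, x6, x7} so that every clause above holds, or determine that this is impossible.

UNSATISFIABLE

From the singleton clause (x4), x4 = True.
From the singleton clause (¬x5), x5 = False.
From the singleton clause (¬x2), x2 = False.
Now (x2) is unsatisfied and unit — conflict.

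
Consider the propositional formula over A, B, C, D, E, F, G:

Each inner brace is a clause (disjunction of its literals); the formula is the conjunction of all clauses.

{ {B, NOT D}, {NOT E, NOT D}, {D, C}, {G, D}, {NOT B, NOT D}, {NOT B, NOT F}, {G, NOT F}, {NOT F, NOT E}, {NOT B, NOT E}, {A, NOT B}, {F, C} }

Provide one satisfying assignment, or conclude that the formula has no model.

Branch on B: set B = false.
Unit clause (NOT D) forces D = false.
Unit clause (C) forces C = true.
Unit clause (G) forces G = true.
Branch on F: set F = true.
Unit clause (NOT E) forces E = false.
All clauses hold; A can take either value.

A=false,  B=false,  C=true,  D=false,  E=false,  F=true,  G=true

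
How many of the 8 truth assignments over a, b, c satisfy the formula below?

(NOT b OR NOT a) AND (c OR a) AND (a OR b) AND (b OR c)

There are 2^3 = 8 truth assignments over (a, b, c).
Check each against the 4 clauses (columns in the order a, b, c):
  F F F  ✗ fails (c OR a)
  F F T  ✗ fails (a OR b)
  F T F  ✗ fails (c OR a)
  F T T  ✓ satisfies all
  T F F  ✗ fails (b OR c)
  T F T  ✓ satisfies all
  T T F  ✗ fails (NOT b OR NOT a)
  T T T  ✗ fails (NOT b OR NOT a)
2 of the 8 rows are models.

2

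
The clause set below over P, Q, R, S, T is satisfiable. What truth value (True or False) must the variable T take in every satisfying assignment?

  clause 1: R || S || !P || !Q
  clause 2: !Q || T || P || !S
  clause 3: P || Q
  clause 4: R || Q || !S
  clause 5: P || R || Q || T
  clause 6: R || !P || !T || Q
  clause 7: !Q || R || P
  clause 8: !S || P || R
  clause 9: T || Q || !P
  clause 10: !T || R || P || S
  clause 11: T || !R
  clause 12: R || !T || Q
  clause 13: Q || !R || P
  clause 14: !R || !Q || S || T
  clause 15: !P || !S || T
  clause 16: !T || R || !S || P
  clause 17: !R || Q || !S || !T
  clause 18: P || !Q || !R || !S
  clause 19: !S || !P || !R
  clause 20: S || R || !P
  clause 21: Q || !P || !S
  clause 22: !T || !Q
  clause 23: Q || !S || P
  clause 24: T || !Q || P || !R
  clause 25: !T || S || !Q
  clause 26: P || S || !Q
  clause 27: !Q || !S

True

Suppose T = false.
The clause (!R) is unit, so R = false.
Try P = true.
The clause (Q) is unit, so Q = true.
The clause (S) is unit, so S = true.
Now (!S) is unsatisfied and unit — conflict.
So P must be the other value — set P = false.
The clause (Q) is unit, so Q = true.
Now (!Q) is unsatisfied and unit — conflict.
Both values of P lead to a conflict.
So every satisfying assignment has T = True.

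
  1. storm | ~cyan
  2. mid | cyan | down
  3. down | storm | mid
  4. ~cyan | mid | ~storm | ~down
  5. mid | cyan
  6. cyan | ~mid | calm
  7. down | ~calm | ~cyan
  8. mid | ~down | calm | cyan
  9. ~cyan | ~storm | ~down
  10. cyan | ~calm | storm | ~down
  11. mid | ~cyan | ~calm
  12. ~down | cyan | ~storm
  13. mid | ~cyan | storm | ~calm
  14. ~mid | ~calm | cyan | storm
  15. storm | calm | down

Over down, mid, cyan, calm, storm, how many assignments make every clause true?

There are 2^5 = 32 truth assignments over (down, mid, cyan, calm, storm).
Split on cyan. With cyan = 1, the clauses containing cyan are satisfied and ~cyan drops from the rest; 2 of the 2^4 = 16 assignments to the other variables satisfy what remains.
With cyan = 0, by the same count on the reduced clause set, 1 assignment works.
(One model: down=F, mid=F, cyan=T, calm=F, storm=T.)
Total: 2 + 1 = 3.

3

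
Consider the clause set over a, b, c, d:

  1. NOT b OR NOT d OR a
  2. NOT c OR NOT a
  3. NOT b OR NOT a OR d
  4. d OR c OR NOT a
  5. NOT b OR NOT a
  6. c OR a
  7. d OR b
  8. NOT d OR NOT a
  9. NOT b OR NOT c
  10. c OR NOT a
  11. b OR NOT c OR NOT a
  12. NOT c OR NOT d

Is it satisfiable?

No

Branch on c: set c = false.
(a) alone gives a = true.
Now (NOT a) is unsatisfied and unit — conflict.
So c must be the other value — set c = true.
(NOT a) alone gives a = false.
(NOT b) alone gives b = false.
(d) alone gives d = true.
Now (NOT d) is unsatisfied and unit — conflict.
Neither c = true nor c = false works.
No assignment satisfies every clause.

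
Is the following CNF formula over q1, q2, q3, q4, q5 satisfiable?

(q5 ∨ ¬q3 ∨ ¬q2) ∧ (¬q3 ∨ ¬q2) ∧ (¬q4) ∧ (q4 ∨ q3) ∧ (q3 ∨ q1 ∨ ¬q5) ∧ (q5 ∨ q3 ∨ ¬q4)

Yes, satisfiable

The clause (¬q4) is unit, so q4 = False.
The clause (q3) is unit, so q3 = True.
The clause (¬q2) is unit, so q2 = False.
Every clause is now satisfied; q1, q5 are unconstrained.
A satisfying assignment: q1 ↦ True, q2 ↦ False, q3 ↦ True, q4 ↦ False, q5 ↦ True.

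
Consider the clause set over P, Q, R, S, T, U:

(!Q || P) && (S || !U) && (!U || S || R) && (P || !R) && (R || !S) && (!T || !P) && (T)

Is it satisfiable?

Yes

Unit clause (T) forces T = true.
Unit clause (!P) forces P = false.
Unit clause (!Q) forces Q = false.
Unit clause (!R) forces R = false.
Unit clause (!S) forces S = false.
Unit clause (!U) forces U = false.
This assignment satisfies each clause.
A satisfying assignment: P: false; Q: false; R: false; S: false; T: true; U: false.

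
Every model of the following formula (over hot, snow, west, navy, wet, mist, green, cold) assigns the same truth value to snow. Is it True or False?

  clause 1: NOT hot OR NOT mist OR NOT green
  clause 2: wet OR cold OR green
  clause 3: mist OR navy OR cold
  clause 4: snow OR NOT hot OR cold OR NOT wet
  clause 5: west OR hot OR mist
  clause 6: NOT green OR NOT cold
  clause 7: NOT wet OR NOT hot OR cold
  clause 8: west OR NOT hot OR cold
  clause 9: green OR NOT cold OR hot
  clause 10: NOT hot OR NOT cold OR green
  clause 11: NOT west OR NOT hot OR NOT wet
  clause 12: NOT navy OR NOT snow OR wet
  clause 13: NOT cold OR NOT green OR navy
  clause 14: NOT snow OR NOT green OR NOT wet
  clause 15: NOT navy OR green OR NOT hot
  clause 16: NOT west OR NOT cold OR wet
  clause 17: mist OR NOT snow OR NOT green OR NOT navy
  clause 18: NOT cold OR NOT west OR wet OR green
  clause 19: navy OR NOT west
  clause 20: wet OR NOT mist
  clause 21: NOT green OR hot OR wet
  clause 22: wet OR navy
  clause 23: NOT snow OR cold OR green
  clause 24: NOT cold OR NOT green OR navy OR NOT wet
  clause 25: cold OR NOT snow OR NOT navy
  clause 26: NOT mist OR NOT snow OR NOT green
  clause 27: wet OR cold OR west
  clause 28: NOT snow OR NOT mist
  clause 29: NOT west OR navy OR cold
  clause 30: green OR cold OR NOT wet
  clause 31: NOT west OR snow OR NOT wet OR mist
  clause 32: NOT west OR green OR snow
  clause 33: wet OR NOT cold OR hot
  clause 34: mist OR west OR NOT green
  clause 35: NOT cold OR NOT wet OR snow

False

Suppose snow = true.
(NOT mist) alone gives mist = false.
Try navy = true.
(wet) alone gives wet = true.
(NOT green) alone gives green = false.
(NOT hot) alone gives hot = false.
(west) alone gives west = true.
(NOT cold) alone gives cold = false.
But (cold) is also a unit clause — contradiction.
So navy must be the other value — set navy = false.
(cold) alone gives cold = true.
(NOT green) alone gives green = false.
(hot) alone gives hot = true.
But (NOT hot) is also a unit clause — contradiction.
Either choice for navy ends in contradiction.
So every satisfying assignment has snow = False.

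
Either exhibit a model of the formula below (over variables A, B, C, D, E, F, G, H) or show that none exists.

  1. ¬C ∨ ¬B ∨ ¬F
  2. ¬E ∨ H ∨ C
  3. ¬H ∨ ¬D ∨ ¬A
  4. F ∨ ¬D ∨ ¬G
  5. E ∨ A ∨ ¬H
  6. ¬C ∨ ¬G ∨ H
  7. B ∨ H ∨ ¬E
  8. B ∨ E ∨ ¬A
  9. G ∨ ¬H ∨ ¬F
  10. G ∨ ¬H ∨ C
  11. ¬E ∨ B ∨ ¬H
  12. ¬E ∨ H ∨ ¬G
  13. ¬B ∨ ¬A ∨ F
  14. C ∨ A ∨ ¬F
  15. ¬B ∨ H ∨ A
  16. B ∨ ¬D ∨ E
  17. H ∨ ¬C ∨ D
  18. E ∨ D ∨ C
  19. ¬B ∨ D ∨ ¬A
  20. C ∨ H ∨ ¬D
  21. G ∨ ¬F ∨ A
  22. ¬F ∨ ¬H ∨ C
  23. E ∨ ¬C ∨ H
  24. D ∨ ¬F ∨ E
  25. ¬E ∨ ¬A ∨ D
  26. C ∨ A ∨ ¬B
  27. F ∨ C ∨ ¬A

Try C = True.
Try B = True.
Unit clause (¬F) forces F = False.
Unit clause (¬A) forces A = False.
Unit clause (H) forces H = True.
Unit clause (E) forces E = True.
Try D = False.
No clause remains; G is free.

A: False; B: True; C: True; D: False; E: True; F: False; G: True; H: True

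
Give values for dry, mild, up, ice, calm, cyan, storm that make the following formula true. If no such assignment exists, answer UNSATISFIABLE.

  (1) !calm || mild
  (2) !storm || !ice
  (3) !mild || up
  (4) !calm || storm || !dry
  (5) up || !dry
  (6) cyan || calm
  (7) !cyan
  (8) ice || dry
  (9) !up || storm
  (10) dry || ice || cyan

From the singleton clause (!cyan), cyan = false.
From the singleton clause (calm), calm = true.
From the singleton clause (mild), mild = true.
From the singleton clause (up), up = true.
From the singleton clause (storm), storm = true.
From the singleton clause (!ice), ice = false.
From the singleton clause (dry), dry = true.
All clauses are satisfied.

dry ↦ true, mild ↦ true, up ↦ true, ice ↦ false, calm ↦ true, cyan ↦ false, storm ↦ true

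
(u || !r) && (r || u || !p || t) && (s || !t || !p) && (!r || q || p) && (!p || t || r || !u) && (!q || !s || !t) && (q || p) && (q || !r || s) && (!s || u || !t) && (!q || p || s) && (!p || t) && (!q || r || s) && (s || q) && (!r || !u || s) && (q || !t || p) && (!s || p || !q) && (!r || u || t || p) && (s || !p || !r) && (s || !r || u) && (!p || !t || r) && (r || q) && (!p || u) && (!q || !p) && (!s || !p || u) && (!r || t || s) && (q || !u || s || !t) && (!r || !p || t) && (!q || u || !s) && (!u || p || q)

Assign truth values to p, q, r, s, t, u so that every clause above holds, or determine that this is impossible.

Try u = true.
Try q = false.
(p) alone gives p = true.
(t) alone gives t = true.
(s) alone gives s = true.
(r) alone gives r = true.
This assignment satisfies each clause.

p: true, q: false, r: true, s: true, t: true, u: true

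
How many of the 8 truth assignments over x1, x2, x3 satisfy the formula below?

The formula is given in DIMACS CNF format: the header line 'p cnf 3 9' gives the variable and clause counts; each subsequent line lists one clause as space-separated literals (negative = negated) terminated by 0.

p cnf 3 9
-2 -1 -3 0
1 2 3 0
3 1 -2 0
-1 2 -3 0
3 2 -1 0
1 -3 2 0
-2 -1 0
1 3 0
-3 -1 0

There are 2^3 = 8 truth assignments over (x1, x2, x3).
Split on x1. With x1 = True, the clauses containing x1 are satisfied and ¬x1 drops from the rest; 0 of the 2^2 = 4 assignments to the other variables satisfy what remains.
With x1 = False, by the same count on the reduced clause set, 1 assignment works.
(One model: x1=F, x2=T, x3=T.)
Total: 0 + 1 = 1.

1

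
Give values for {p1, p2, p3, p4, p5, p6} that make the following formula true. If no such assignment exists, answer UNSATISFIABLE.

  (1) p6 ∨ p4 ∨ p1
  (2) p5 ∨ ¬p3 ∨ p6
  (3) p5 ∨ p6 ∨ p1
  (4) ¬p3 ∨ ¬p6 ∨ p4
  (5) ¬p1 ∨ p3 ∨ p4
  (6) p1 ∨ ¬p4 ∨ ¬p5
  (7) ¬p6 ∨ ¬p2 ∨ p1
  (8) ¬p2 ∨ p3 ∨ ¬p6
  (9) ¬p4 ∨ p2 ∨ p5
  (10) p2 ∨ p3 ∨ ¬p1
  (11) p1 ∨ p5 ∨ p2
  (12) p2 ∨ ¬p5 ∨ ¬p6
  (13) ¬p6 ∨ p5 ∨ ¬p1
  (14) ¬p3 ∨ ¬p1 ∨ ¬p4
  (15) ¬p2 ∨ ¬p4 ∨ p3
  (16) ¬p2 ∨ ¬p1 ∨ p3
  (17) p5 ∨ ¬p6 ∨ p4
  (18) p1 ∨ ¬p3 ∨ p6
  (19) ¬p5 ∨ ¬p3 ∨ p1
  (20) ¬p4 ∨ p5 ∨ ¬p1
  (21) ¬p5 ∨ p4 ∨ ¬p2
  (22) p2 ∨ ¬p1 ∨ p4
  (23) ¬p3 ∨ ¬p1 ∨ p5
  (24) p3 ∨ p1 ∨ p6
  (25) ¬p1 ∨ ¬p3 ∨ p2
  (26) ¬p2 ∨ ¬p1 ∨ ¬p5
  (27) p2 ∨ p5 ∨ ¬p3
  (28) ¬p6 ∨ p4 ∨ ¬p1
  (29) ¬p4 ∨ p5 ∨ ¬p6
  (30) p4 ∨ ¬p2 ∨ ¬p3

UNSATISFIABLE

Case p6 = True:
Case p3 = False:
The clause (¬p2) is unit, so p2 = False.
The clause (¬p1) is unit, so p1 = False.
The clause (p5) is unit, so p5 = True.
That conflicts with the unit clause (¬p5).
Backtrack on p3: now try p3 = True.
The clause (p4) is unit, so p4 = True.
The clause (¬p1) is unit, so p1 = False.
The clause (¬p5) is unit, so p5 = False.
That conflicts with the unit clause (p5).
Neither p3 = True nor p3 = False works.
Backtrack on p6: now try p6 = False.
Case p4 = True:
Case p5 = True:
The clause (p1) is unit, so p1 = True.
The clause (¬p3) is unit, so p3 = False.
The clause (p2) is unit, so p2 = True.
That conflicts with the unit clause (¬p2).
Backtrack on p5: now try p5 = False.
The clause (¬p3) is unit, so p3 = False.
The clause (p1) is unit, so p1 = True.
That conflicts with the unit clause (¬p1).
Neither p5 = True nor p5 = False works.
Backtrack on p4: now try p4 = False.
The clause (p1) is unit, so p1 = True.
The clause (p3) is unit, so p3 = True.
The clause (p5) is unit, so p5 = True.
The clause (¬p2) is unit, so p2 = False.
That conflicts with the unit clause (p2).
Neither p4 = True nor p4 = False works.
Neither p6 = True nor p6 = False works.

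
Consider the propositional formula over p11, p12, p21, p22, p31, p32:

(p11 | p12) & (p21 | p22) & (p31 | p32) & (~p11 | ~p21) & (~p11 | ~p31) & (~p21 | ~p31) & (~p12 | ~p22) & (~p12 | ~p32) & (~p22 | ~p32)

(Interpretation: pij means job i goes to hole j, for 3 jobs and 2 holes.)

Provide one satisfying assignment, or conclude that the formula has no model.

Case p11 = 1:
The clause (~p21) is unit, so p21 = 0.
The clause (p22) is unit, so p22 = 1.
The clause (~p31) is unit, so p31 = 0.
The clause (p32) is unit, so p32 = 1.
Now (~p32) is unsatisfied and unit — conflict.
That branch fails; take p11 = 0 instead.
The clause (p12) is unit, so p12 = 1.
The clause (~p22) is unit, so p22 = 0.
The clause (p21) is unit, so p21 = 1.
The clause (~p31) is unit, so p31 = 0.
The clause (p32) is unit, so p32 = 1.
Now (~p32) is unsatisfied and unit — conflict.
Either choice for p11 ends in contradiction.

UNSATISFIABLE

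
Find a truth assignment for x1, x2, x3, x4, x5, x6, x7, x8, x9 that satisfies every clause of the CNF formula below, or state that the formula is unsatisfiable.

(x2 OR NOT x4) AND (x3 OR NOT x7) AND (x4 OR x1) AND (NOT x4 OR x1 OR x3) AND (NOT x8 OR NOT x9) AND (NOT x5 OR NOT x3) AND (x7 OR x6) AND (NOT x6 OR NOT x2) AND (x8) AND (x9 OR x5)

The clause (x8) is unit, so x8 = true.
The clause (NOT x9) is unit, so x9 = false.
The clause (x5) is unit, so x5 = true.
The clause (NOT x3) is unit, so x3 = false.
The clause (NOT x7) is unit, so x7 = false.
The clause (x6) is unit, so x6 = true.
The clause (NOT x2) is unit, so x2 = false.
The clause (NOT x4) is unit, so x4 = false.
The clause (x1) is unit, so x1 = true.
This assignment satisfies each clause.

x1 ↦ true; x2 ↦ false; x3 ↦ false; x4 ↦ false; x5 ↦ true; x6 ↦ true; x7 ↦ false; x8 ↦ true; x9 ↦ false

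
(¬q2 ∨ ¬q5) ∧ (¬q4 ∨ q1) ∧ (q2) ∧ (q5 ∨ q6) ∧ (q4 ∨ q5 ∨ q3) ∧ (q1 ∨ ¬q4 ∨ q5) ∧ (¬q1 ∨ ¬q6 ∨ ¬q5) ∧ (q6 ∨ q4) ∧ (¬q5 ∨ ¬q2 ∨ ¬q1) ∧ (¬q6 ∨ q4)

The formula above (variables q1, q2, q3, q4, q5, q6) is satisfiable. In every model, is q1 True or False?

Suppose q1 = False.
Unit clause (¬q4) forces q4 = False.
Unit clause (q2) forces q2 = True.
Unit clause (¬q5) forces q5 = False.
Unit clause (q6) forces q6 = True.
But (¬q6) is also a unit clause — contradiction.
So every satisfying assignment has q1 = True.

True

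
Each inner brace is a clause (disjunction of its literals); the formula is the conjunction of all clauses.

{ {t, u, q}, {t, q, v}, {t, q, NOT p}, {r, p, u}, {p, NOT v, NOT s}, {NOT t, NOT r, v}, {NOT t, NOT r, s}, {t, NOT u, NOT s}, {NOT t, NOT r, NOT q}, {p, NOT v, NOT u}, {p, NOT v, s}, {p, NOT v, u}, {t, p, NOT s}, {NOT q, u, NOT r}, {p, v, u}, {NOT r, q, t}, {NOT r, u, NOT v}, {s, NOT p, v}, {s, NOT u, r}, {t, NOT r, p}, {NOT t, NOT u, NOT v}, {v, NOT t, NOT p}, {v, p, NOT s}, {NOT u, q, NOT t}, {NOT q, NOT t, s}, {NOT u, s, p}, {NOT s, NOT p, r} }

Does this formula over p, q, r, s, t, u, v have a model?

Yes

Branch on t: set t = true.
Branch on r: set r = false.
Branch on p: set p = true.
Unit clause (v) forces v = true.
Unit clause (NOT u) forces u = false.
Unit clause (NOT s) forces s = false.
Unit clause (NOT q) forces q = false.
This assignment satisfies each clause.
A satisfying assignment: p=true, q=false, r=false, s=false, t=true, u=false, v=true.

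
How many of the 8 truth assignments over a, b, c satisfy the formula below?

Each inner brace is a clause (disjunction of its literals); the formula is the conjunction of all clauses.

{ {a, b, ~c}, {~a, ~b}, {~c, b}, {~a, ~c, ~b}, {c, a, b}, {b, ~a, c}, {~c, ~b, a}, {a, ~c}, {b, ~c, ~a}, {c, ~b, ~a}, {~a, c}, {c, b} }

There are 2^3 = 8 truth assignments over (a, b, c).
Check each against the 12 clauses (columns in the order a, b, c):
  F F F  ✗ fails (c | a | b)
  F F T  ✗ fails (a | b | ~c)
  F T F  ✓ satisfies all
  F T T  ✗ fails (~c | ~b | a)
  T F F  ✗ fails (b | ~a | c)
  T F T  ✗ fails (~c | b)
  T T F  ✗ fails (~a | ~b)
  T T T  ✗ fails (~a | ~b)
1 of the 8 rows is a model.

1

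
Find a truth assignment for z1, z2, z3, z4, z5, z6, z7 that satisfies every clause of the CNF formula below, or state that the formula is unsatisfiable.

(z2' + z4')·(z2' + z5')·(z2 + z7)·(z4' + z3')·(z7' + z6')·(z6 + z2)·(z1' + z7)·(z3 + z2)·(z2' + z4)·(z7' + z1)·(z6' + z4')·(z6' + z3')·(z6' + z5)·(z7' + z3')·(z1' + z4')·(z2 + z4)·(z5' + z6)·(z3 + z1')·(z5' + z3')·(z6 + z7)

Suppose z2 = 0.
The clause (z7) is unit, so z7 = 1.
The clause (z6') is unit, so z6 = 0.
That conflicts with the unit clause (z6).
So z2 must be the other value — set z2 = 1.
The clause (z4') is unit, so z4 = 0.
That conflicts with the unit clause (z4).
Either choice for z2 ends in contradiction.

UNSATISFIABLE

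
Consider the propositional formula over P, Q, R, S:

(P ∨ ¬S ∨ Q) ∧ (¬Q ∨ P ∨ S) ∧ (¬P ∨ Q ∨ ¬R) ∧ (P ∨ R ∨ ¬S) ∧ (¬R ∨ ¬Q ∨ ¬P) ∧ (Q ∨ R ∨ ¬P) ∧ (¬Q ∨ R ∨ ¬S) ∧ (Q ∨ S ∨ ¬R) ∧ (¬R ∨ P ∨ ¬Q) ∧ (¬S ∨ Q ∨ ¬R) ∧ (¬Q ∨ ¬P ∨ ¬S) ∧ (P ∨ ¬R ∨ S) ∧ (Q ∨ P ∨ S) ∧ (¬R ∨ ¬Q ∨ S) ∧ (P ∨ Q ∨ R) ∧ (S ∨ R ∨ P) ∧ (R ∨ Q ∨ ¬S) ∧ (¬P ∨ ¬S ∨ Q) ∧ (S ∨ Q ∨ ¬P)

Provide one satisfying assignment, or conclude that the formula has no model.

P=True,  Q=True,  R=False,  S=False

Suppose P = True.
Suppose Q = True.
The clause (¬R) is unit, so R = False.
The clause (¬S) is unit, so S = False.
Every clause now holds.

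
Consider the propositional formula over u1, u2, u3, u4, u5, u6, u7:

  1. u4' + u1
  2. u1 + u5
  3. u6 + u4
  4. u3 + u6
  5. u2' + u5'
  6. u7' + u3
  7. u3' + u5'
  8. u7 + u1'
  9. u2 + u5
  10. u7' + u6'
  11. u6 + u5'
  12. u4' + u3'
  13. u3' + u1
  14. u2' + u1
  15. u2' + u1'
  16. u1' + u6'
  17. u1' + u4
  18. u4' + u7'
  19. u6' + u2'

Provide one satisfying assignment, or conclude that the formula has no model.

Suppose u4 = 0.
(u6) alone gives u6 = 1.
(u7') alone gives u7 = 0.
(u1') alone gives u1 = 0.
(u5) alone gives u5 = 1.
(u2') alone gives u2 = 0.
(u3') alone gives u3 = 0.
Every clause now holds.

u1: 0, u2: 0, u3: 0, u4: 0, u5: 1, u6: 1, u7: 0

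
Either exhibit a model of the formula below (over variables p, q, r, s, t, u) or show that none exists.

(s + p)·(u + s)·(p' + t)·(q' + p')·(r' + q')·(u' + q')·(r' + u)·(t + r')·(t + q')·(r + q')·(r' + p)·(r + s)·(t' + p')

Try s = 1.
Try p = 0.
Unit clause (r') forces r = 0.
Unit clause (q') forces q = 0.
No clause remains; t, u are free.

p=0,  q=0,  r=0,  s=1,  t=1,  u=0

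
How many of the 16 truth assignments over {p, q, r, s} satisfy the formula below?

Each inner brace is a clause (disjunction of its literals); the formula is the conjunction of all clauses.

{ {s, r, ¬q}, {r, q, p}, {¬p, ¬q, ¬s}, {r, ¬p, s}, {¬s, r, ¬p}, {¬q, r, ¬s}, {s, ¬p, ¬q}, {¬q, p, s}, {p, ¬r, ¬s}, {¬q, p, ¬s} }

There are 2^4 = 16 truth assignments over (p, q, r, s).
Check each against the 10 clauses (columns in the order p, q, r, s):
  F F F F  ✗ fails (r ∨ q ∨ p)
  F F F T  ✗ fails (r ∨ q ∨ p)
  F F T F  ✓ satisfies all
  F F T T  ✗ fails (p ∨ ¬r ∨ ¬s)
  F T F F  ✗ fails (s ∨ r ∨ ¬q)
  F T F T  ✗ fails (¬q ∨ r ∨ ¬s)
  F T T F  ✗ fails (¬q ∨ p ∨ s)
  F T T T  ✗ fails (p ∨ ¬r ∨ ¬s)
  T F F F  ✗ fails (r ∨ ¬p ∨ s)
  T F F T  ✗ fails (¬s ∨ r ∨ ¬p)
  T F T F  ✓ satisfies all
  T F T T  ✓ satisfies all
  T T F F  ✗ fails (s ∨ r ∨ ¬q)
  T T F T  ✗ fails (¬p ∨ ¬q ∨ ¬s)
  T T T F  ✗ fails (s ∨ ¬p ∨ ¬q)
  T T T T  ✗ fails (¬p ∨ ¬q ∨ ¬s)
3 of the 16 rows are models.

3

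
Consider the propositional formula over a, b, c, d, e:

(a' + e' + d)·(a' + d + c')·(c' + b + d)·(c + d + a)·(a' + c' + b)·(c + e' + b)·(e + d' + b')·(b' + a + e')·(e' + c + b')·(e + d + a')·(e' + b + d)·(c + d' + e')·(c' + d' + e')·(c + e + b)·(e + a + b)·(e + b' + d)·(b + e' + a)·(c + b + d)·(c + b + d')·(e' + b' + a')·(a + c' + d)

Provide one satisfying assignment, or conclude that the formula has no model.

Case a = 0:
Case c = 1:
Unit clause (d) forces d = 1.
Unit clause (e') forces e = 0.
Unit clause (b') forces b = 0.
That conflicts with the unit clause (b).
Undo c and try c = 0.
Unit clause (d) forces d = 1.
Unit clause (e') forces e = 0.
Unit clause (b') forces b = 0.
That conflicts with the unit clause (b).
Both values of c lead to a conflict.
Undo a and try a = 1.
Case e = 0:
Unit clause (d) forces d = 1.
Unit clause (b') forces b = 0.
Unit clause (c') forces c = 0.
That conflicts with the unit clause (c).
Undo e and try e = 1.
Unit clause (d) forces d = 1.
Unit clause (c) forces c = 1.
That conflicts with the unit clause (c').
Both values of e lead to a conflict.
Both values of a lead to a conflict.

UNSATISFIABLE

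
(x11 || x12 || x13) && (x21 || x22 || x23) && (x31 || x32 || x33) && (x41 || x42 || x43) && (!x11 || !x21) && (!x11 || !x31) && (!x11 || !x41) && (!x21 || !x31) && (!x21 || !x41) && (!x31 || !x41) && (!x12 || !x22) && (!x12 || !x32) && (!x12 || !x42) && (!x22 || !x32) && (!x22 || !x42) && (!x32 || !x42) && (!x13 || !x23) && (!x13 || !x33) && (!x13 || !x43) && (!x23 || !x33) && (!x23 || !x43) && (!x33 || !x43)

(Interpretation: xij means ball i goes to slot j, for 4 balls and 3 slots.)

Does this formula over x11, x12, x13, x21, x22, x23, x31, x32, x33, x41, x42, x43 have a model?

No, unsatisfiable

Try x11 = false.
Try x12 = true.
(!x22) alone gives x22 = false.
(!x32) alone gives x32 = false.
(!x42) alone gives x42 = false.
Try x21 = true.
(!x31) alone gives x31 = false.
(x33) alone gives x33 = true.
(!x41) alone gives x41 = false.
(x43) alone gives x43 = true.
That conflicts with the unit clause (!x43).
Backtrack on x21: now try x21 = false.
(x23) alone gives x23 = true.
(!x13) alone gives x13 = false.
(!x33) alone gives x33 = false.
(x31) alone gives x31 = true.
(!x41) alone gives x41 = false.
(x43) alone gives x43 = true.
That conflicts with the unit clause (!x43).
Either choice for x21 ends in contradiction.
Backtrack on x12: now try x12 = false.
(x13) alone gives x13 = true.
(!x23) alone gives x23 = false.
(!x33) alone gives x33 = false.
(!x43) alone gives x43 = false.
Try x21 = true.
(!x31) alone gives x31 = false.
(x32) alone gives x32 = true.
(!x41) alone gives x41 = false.
(x42) alone gives x42 = true.
That conflicts with the unit clause (!x42).
Backtrack on x21: now try x21 = false.
(x22) alone gives x22 = true.
(!x32) alone gives x32 = false.
(x31) alone gives x31 = true.
(!x41) alone gives x41 = false.
(x42) alone gives x42 = true.
That conflicts with the unit clause (!x42).
Either choice for x21 ends in contradiction.
Either choice for x12 ends in contradiction.
Backtrack on x11: now try x11 = true.
(!x21) alone gives x21 = false.
(!x31) alone gives x31 = false.
(!x41) alone gives x41 = false.
Try x22 = true.
(!x12) alone gives x12 = false.
(!x32) alone gives x32 = false.
(x33) alone gives x33 = true.
(!x42) alone gives x42 = false.
(x43) alone gives x43 = true.
That conflicts with the unit clause (!x43).
Backtrack on x22: now try x22 = false.
(x23) alone gives x23 = true.
(!x13) alone gives x13 = false.
(!x33) alone gives x33 = false.
(x32) alone gives x32 = true.
(!x12) alone gives x12 = false.
(!x42) alone gives x42 = false.
(x43) alone gives x43 = true.
That conflicts with the unit clause (!x43).
Either choice for x22 ends in contradiction.
Either choice for x11 ends in contradiction.
No assignment satisfies every clause.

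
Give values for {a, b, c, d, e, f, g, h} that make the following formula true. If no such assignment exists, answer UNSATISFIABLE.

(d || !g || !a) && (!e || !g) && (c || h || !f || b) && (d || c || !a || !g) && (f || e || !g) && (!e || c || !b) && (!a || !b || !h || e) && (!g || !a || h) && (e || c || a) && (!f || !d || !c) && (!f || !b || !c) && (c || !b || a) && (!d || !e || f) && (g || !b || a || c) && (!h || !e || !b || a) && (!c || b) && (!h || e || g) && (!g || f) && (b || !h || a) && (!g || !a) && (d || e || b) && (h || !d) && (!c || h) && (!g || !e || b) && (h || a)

a ↦ true,  b ↦ false,  c ↦ false,  d ↦ false,  e ↦ true,  f ↦ false,  g ↦ false,  h ↦ false

Suppose e = true.
Unit clause (!g) forces g = false.
Suppose c = false.
Unit clause (!b) forces b = false.
Suppose h = false.
Unit clause (!f) forces f = false.
Unit clause (!d) forces d = false.
Unit clause (a) forces a = true.
Every clause now holds.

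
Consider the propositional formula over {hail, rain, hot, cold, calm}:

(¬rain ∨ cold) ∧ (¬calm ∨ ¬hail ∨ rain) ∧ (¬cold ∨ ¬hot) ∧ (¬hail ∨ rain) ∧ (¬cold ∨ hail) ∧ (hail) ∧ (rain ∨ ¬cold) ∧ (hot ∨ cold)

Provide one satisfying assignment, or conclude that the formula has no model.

hail: True, rain: True, hot: False, cold: True, calm: False

The clause (hail) is unit, so hail = True.
The clause (rain) is unit, so rain = True.
The clause (cold) is unit, so cold = True.
The clause (¬hot) is unit, so hot = False.
Every clause is now satisfied; calm is unconstrained.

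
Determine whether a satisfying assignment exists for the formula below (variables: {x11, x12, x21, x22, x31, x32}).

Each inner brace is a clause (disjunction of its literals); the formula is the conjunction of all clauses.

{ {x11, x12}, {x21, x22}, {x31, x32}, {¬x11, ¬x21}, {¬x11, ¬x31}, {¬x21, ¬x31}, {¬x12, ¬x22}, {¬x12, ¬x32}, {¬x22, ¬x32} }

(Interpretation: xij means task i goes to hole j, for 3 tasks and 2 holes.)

Try x11 = True.
(¬x21) alone gives x21 = False.
(x22) alone gives x22 = True.
(¬x31) alone gives x31 = False.
(x32) alone gives x32 = True.
That conflicts with the unit clause (¬x32).
So x11 must be the other value — set x11 = False.
(x12) alone gives x12 = True.
(¬x22) alone gives x22 = False.
(x21) alone gives x21 = True.
(¬x31) alone gives x31 = False.
(x32) alone gives x32 = True.
That conflicts with the unit clause (¬x32).
Neither x11 = True nor x11 = False works.
No assignment satisfies every clause.

No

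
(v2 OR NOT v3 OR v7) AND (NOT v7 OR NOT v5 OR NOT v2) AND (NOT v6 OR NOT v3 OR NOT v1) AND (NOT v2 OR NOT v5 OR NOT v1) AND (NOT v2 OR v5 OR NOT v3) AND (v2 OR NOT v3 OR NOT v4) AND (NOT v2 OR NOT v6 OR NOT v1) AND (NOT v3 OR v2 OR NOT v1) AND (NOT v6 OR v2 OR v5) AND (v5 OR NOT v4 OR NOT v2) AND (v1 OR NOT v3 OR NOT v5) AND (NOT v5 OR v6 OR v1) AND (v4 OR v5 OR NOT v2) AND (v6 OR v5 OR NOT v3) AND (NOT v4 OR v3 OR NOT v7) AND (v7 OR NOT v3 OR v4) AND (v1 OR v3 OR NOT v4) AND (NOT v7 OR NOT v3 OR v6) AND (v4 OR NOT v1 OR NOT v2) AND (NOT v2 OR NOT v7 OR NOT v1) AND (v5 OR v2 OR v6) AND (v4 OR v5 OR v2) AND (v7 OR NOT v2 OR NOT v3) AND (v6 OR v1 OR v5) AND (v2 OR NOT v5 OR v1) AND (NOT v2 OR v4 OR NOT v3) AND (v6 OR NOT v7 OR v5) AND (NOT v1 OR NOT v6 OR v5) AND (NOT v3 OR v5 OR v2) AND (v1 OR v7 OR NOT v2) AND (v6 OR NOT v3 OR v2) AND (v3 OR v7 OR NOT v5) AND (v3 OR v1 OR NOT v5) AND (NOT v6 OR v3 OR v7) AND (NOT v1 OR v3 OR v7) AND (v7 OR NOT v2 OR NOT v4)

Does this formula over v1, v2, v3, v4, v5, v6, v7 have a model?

Branch on v2: set v2 = false.
Branch on v3: set v3 = false.
Branch on v6: set v6 = false.
Unit clause (v5) forces v5 = true.
Unit clause (v1) forces v1 = true.
Unit clause (v7) forces v7 = true.
Unit clause (NOT v4) forces v4 = false.
Every clause now holds.
A satisfying assignment: v1: true; v2: false; v3: false; v4: false; v5: true; v6: false; v7: true.

Yes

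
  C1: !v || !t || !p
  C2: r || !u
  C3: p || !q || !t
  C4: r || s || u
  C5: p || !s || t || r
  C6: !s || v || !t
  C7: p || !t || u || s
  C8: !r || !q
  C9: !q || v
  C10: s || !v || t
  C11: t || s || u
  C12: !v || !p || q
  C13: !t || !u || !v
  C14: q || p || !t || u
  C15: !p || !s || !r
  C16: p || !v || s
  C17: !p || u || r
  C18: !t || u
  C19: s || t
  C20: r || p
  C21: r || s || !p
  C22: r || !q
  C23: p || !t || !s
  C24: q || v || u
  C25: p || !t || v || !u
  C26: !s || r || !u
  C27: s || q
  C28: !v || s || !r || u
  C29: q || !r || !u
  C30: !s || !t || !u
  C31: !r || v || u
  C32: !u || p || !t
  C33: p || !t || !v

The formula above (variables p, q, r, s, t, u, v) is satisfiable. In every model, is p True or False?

Suppose p = true.
Try v = false.
From the singleton clause (!q), q = false.
From the singleton clause (u), u = true.
From the singleton clause (r), r = true.
But (!r) is also a unit clause — contradiction.
Undo v and try v = true.
From the singleton clause (!t), t = false.
From the singleton clause (s), s = true.
From the singleton clause (q), q = true.
From the singleton clause (!r), r = false.
But (r) is also a unit clause — contradiction.
Either choice for v ends in contradiction.
So every satisfying assignment has p = False.

False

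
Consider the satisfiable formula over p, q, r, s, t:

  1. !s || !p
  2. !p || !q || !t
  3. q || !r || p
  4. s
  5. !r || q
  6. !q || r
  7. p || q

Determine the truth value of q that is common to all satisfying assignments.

True

Suppose q = false.
Unit clause (s) forces s = true.
Unit clause (!p) forces p = false.
That conflicts with the unit clause (p).
So every satisfying assignment has q = True.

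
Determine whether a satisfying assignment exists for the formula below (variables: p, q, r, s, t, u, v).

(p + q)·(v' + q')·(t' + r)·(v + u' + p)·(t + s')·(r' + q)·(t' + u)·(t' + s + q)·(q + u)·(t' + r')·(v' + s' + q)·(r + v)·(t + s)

Suppose p = 1.
Suppose v = 0.
The clause (r) is unit, so r = 1.
The clause (q) is unit, so q = 1.
The clause (t') is unit, so t = 0.
The clause (s') is unit, so s = 0.
But (s) is also a unit clause — contradiction.
Backtrack on v: now try v = 1.
The clause (q') is unit, so q = 0.
The clause (r') is unit, so r = 0.
The clause (t') is unit, so t = 0.
The clause (s') is unit, so s = 0.
But (s) is also a unit clause — contradiction.
Either choice for v ends in contradiction.
Backtrack on p: now try p = 0.
The clause (q) is unit, so q = 1.
The clause (v') is unit, so v = 0.
The clause (u') is unit, so u = 0.
The clause (t') is unit, so t = 0.
The clause (s') is unit, so s = 0.
But (s) is also a unit clause — contradiction.
Either choice for p ends in contradiction.
No assignment satisfies every clause.

Unsatisfiable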